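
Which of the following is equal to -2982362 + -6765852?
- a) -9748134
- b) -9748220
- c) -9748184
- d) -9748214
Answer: d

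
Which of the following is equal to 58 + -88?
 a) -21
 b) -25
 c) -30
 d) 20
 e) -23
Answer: c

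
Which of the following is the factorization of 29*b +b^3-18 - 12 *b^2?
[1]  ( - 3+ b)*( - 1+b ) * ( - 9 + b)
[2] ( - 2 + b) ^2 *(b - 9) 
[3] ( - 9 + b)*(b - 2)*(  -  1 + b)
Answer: 3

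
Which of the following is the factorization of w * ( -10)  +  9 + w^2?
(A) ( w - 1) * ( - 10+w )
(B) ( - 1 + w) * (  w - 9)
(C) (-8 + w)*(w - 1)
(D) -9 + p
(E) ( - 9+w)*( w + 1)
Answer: B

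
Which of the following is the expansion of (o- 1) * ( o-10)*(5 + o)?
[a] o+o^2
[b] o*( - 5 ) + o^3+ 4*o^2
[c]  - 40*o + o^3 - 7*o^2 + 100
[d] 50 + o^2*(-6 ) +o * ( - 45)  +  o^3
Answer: d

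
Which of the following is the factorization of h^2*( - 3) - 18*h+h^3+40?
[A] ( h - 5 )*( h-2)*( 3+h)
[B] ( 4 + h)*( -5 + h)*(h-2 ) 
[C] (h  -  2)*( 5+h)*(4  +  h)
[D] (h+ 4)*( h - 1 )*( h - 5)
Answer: B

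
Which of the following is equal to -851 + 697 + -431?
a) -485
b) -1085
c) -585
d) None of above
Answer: c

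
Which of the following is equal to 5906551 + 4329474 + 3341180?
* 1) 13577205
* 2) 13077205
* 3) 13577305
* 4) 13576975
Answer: 1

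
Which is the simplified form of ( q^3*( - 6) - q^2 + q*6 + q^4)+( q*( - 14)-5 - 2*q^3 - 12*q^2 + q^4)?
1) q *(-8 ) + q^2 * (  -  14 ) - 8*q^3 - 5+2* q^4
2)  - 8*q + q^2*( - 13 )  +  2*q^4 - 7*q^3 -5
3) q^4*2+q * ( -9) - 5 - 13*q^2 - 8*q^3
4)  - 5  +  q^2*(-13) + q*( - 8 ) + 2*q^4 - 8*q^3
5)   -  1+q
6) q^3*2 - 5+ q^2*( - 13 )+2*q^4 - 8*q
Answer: 4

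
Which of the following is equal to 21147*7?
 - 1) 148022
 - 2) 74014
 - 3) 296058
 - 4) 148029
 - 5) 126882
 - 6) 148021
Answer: 4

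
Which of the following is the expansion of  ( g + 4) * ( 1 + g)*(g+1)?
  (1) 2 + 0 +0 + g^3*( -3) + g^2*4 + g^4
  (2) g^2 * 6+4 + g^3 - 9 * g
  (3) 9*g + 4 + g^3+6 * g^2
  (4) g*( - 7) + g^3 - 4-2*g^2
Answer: 3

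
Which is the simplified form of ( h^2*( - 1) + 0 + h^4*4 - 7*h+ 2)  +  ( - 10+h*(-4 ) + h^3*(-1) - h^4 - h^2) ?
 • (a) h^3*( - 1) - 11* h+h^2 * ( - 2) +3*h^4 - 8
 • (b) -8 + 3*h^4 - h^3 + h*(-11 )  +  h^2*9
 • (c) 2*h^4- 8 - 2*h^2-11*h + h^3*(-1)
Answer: a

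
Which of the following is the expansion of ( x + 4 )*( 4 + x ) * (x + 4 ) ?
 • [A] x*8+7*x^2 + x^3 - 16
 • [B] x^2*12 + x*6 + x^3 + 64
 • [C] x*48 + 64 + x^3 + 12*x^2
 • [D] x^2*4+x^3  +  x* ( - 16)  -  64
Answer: C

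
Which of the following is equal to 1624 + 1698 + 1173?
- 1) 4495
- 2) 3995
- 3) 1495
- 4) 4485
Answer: 1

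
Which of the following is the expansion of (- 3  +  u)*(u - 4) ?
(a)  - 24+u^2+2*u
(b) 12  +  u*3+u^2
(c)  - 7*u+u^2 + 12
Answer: c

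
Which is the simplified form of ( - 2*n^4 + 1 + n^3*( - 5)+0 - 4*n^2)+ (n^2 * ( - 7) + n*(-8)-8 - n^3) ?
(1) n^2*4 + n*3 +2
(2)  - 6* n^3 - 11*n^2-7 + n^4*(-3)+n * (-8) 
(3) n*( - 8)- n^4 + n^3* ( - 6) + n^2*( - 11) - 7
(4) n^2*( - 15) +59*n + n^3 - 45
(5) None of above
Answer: 5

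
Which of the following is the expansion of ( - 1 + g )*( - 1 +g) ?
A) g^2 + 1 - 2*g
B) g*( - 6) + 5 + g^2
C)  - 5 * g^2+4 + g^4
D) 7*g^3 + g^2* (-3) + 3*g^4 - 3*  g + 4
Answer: A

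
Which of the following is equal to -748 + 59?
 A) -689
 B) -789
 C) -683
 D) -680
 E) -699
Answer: A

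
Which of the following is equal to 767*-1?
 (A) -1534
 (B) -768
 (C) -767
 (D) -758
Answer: C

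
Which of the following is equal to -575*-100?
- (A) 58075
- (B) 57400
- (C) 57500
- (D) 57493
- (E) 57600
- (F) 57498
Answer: C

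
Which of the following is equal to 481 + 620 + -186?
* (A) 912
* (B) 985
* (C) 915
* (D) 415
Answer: C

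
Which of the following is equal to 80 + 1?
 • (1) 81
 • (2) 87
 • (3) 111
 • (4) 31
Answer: 1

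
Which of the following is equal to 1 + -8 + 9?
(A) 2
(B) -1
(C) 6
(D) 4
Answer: A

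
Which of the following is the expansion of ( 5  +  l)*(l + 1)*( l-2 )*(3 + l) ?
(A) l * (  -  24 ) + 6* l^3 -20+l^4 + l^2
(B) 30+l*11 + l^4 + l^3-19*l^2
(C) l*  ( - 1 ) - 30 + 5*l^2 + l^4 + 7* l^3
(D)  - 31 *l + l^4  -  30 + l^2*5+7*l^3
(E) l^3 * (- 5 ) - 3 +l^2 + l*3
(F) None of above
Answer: D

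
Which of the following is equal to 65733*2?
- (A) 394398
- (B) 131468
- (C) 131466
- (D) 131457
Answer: C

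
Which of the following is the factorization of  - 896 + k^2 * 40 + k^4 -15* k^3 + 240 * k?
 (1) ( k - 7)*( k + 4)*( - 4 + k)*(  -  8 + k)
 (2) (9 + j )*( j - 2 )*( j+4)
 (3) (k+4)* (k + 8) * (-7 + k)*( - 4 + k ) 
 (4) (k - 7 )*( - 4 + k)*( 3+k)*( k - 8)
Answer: 1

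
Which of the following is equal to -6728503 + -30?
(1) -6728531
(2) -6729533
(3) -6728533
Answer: 3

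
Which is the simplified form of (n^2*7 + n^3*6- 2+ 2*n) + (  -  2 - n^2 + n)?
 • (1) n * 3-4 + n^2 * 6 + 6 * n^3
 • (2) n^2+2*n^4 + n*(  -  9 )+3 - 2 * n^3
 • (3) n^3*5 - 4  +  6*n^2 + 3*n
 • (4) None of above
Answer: 1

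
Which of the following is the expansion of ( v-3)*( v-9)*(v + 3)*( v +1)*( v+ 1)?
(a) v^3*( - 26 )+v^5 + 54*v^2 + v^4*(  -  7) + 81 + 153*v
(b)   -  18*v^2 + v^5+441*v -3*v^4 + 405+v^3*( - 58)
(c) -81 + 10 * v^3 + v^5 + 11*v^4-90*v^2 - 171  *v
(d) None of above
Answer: a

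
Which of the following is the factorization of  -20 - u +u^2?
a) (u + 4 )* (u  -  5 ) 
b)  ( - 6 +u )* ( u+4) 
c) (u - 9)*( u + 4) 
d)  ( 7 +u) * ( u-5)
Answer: a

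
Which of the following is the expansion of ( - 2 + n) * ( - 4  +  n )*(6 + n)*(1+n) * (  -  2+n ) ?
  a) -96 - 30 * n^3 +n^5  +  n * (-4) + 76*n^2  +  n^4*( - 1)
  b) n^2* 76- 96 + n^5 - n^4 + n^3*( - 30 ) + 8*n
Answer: b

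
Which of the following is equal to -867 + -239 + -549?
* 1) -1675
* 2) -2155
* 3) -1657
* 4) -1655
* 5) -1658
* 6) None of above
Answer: 4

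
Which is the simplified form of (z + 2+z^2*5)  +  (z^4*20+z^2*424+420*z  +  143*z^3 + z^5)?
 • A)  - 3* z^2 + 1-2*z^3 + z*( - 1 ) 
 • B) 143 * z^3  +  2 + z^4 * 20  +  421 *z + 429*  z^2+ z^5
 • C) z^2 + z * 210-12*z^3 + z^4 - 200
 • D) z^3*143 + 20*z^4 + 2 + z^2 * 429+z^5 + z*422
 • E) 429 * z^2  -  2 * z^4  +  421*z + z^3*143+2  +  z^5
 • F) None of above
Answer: B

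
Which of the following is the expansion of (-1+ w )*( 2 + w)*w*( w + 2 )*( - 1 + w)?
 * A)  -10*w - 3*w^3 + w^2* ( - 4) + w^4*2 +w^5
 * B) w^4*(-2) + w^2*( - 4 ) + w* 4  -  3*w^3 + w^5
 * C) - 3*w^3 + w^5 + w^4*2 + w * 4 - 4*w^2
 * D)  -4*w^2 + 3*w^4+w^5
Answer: C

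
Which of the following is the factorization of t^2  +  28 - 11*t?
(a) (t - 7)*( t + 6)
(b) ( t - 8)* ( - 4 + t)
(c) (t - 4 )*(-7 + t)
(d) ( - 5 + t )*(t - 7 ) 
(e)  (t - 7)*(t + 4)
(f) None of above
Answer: c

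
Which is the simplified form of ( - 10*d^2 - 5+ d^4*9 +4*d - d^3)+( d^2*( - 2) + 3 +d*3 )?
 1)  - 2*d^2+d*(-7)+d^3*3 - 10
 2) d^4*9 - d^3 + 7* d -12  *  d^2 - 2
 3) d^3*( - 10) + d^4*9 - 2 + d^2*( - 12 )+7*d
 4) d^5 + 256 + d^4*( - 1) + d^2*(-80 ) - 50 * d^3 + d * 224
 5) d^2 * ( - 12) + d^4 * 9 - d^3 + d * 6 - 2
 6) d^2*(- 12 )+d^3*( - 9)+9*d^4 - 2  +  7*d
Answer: 2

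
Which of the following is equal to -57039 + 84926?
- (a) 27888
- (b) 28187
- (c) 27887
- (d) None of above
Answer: c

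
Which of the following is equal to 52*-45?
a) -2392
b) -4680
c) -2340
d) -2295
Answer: c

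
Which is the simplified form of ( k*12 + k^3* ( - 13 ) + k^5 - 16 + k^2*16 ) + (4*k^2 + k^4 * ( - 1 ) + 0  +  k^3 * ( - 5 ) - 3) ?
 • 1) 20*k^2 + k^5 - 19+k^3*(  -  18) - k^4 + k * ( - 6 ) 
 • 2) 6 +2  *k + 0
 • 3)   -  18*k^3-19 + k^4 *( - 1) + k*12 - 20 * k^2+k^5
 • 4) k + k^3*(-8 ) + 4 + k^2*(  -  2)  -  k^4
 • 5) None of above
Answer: 5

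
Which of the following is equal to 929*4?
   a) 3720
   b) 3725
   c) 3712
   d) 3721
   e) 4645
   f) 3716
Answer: f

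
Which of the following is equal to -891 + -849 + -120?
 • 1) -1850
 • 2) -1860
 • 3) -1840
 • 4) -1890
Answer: 2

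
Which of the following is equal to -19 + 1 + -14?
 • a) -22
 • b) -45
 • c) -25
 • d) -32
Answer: d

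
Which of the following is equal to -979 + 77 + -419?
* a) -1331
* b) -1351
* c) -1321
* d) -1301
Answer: c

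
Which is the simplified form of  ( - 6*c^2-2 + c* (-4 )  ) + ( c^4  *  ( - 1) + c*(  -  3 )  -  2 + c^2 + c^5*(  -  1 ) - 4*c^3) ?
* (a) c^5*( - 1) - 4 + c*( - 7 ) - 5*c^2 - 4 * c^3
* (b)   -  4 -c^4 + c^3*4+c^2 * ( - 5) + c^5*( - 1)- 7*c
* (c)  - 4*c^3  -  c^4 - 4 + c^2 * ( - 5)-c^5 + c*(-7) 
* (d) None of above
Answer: c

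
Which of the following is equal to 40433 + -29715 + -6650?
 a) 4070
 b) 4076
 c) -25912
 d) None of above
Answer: d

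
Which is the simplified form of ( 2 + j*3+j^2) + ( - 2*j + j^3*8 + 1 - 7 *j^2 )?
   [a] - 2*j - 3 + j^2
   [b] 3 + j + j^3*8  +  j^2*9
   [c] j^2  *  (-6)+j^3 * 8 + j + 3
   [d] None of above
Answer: c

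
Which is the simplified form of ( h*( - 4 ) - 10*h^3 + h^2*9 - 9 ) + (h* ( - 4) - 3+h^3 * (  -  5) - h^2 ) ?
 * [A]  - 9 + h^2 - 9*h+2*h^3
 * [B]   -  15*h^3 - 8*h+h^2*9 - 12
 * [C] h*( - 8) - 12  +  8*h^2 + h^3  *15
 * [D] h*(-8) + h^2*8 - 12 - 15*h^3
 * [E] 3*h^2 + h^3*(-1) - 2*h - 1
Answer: D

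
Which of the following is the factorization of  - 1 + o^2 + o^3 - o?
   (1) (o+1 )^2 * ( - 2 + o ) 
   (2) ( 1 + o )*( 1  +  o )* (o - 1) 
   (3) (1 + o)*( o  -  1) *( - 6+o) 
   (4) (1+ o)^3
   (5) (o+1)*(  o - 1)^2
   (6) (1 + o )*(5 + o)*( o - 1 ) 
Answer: 2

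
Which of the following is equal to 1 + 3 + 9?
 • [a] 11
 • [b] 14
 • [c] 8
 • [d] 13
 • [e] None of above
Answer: d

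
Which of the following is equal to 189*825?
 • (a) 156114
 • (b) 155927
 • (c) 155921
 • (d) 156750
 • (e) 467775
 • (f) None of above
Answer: f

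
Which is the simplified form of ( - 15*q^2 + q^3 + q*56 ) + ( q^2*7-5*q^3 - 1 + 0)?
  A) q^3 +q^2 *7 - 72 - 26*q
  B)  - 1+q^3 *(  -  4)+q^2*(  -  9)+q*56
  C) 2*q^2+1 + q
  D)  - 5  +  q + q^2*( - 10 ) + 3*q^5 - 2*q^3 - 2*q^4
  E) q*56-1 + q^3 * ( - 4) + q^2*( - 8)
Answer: E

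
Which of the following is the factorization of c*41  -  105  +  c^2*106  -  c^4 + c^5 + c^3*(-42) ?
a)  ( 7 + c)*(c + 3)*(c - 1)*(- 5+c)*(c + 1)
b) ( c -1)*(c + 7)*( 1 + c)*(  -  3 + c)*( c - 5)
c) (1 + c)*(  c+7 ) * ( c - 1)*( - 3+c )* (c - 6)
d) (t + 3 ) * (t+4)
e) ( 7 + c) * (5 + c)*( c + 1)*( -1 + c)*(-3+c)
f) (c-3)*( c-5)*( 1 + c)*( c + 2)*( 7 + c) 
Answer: b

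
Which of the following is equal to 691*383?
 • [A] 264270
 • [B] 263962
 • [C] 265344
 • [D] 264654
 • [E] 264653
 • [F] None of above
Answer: E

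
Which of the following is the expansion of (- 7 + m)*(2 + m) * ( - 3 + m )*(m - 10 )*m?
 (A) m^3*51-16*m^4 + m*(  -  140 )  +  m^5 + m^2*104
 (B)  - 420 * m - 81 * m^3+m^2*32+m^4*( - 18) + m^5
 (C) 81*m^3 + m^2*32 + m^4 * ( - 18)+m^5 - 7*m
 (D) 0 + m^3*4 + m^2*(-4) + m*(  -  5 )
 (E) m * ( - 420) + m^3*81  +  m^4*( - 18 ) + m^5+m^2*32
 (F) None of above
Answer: E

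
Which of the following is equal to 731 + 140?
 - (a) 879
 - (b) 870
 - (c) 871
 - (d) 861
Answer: c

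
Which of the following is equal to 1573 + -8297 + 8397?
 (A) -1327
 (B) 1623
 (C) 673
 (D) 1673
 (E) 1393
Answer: D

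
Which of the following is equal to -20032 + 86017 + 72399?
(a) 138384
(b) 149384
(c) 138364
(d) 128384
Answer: a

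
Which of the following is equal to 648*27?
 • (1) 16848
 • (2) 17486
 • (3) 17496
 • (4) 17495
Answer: 3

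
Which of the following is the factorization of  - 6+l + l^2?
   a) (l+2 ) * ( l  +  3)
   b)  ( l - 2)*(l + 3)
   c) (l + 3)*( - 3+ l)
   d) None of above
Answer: b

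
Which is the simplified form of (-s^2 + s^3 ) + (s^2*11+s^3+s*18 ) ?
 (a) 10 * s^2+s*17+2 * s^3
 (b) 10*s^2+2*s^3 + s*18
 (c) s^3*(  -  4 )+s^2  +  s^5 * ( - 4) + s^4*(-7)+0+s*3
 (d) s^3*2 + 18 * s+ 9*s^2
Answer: b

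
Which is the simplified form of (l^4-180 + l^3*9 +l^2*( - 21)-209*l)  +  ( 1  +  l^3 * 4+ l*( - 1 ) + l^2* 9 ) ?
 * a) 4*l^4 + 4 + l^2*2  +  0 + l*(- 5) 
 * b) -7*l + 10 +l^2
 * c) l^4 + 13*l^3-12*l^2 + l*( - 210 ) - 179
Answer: c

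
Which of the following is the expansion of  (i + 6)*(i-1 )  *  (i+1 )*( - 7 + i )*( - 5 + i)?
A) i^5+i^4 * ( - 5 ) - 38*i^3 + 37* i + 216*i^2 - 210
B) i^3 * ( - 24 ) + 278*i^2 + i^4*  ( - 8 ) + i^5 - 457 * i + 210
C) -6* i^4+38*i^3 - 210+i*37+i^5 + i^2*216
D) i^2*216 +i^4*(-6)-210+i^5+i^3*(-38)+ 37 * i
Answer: D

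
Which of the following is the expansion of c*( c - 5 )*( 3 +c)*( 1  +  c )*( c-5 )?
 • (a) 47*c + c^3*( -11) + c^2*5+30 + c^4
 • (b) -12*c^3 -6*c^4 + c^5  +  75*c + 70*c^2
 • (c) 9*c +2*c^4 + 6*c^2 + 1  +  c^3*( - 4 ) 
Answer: b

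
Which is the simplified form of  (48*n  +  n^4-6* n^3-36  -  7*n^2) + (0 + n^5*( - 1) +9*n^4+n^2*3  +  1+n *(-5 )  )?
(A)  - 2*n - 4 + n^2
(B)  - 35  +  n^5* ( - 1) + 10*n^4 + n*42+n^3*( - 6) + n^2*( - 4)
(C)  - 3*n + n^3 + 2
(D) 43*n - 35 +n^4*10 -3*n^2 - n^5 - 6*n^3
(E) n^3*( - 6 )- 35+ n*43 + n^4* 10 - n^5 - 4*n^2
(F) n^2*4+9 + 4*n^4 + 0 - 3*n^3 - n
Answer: E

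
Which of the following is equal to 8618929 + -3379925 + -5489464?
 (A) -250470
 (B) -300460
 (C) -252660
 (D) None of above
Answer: D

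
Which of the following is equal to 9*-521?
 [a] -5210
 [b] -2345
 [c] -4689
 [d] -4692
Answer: c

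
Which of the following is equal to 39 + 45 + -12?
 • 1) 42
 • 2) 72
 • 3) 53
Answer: 2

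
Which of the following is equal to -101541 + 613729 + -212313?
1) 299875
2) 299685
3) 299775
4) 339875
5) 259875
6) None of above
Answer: 1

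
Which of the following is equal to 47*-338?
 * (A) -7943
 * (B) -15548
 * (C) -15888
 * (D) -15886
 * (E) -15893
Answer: D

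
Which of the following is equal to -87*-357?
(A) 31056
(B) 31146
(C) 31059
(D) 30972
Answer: C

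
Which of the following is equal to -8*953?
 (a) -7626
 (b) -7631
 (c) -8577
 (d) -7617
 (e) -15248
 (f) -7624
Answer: f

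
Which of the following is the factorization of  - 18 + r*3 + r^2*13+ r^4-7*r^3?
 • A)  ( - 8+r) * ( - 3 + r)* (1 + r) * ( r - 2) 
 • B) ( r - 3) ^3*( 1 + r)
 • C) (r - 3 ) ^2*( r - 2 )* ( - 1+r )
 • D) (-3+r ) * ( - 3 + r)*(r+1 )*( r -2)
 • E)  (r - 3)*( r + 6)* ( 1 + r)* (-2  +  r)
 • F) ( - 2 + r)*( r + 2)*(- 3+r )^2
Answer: D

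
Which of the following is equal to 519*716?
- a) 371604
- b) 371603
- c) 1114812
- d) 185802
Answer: a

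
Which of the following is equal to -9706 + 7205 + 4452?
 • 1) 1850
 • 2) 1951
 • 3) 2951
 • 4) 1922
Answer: 2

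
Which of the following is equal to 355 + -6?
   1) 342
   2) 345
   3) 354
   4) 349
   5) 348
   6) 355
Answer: 4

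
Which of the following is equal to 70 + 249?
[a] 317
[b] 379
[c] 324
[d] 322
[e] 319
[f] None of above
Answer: e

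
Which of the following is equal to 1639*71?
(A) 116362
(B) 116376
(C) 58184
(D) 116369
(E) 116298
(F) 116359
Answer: D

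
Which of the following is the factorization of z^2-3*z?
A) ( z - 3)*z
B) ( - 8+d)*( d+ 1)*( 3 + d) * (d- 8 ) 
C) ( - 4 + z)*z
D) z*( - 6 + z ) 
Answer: A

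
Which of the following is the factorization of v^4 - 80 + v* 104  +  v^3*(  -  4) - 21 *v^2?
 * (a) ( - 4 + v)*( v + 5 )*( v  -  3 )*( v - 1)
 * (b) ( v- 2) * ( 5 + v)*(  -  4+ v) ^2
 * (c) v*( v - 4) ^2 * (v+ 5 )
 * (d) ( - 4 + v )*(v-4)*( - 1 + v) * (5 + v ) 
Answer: d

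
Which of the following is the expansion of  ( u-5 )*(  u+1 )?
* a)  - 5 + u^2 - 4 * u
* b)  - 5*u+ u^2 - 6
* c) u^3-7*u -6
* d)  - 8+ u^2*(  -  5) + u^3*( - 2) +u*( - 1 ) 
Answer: a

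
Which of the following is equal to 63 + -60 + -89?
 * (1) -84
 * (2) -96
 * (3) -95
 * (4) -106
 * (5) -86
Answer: 5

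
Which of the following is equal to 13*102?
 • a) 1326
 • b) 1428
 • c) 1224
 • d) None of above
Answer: a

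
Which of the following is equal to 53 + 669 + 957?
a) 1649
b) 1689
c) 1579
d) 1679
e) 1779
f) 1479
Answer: d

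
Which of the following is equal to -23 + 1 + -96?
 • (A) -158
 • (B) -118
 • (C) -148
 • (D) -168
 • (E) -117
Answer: B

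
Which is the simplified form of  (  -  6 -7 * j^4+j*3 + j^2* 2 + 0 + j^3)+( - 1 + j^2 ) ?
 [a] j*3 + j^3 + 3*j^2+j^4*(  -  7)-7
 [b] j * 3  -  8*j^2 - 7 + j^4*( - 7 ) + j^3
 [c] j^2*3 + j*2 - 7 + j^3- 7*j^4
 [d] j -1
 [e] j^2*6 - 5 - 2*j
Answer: a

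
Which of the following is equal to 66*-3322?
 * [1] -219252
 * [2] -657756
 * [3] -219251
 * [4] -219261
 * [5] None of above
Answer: 1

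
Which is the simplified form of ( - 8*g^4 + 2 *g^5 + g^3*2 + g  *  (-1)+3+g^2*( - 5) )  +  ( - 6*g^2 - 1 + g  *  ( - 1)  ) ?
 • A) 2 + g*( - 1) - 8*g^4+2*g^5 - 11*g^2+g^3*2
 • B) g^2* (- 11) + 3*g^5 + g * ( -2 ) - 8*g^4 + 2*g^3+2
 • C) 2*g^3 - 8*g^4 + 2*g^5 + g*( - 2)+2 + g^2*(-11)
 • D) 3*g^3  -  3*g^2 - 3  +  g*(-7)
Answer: C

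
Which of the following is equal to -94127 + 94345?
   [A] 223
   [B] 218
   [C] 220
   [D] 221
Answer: B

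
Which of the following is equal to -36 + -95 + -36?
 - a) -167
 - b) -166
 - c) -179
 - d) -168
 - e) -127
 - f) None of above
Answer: a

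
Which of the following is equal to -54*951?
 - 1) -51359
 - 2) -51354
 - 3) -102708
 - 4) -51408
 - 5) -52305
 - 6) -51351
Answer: 2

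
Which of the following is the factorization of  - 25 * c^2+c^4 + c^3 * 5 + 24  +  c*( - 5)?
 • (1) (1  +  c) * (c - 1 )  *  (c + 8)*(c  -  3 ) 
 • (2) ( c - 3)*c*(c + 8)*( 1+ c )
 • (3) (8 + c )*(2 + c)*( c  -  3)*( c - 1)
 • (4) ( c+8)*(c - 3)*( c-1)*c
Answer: 1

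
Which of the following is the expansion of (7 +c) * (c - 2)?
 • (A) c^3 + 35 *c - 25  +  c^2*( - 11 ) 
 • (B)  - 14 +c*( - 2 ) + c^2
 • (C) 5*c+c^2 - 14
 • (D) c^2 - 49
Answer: C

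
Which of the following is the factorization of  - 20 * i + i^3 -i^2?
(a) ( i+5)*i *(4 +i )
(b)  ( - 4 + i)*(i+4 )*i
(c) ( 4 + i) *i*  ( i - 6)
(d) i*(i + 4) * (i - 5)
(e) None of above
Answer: d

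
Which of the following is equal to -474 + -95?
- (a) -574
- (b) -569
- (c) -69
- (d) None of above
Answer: b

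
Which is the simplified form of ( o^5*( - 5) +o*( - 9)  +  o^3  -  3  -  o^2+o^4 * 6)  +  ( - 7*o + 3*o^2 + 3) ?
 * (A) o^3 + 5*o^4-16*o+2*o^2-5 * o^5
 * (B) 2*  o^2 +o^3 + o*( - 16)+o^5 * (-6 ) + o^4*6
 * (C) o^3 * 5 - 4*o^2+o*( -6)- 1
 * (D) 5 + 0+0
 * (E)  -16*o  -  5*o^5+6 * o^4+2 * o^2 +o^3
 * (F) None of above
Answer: E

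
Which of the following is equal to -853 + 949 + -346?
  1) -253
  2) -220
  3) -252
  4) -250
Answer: 4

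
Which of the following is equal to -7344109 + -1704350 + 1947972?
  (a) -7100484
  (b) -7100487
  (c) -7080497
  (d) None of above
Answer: b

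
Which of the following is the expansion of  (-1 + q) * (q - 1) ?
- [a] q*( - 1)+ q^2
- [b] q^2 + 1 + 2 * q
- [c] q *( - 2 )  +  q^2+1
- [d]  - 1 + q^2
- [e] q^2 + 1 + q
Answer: c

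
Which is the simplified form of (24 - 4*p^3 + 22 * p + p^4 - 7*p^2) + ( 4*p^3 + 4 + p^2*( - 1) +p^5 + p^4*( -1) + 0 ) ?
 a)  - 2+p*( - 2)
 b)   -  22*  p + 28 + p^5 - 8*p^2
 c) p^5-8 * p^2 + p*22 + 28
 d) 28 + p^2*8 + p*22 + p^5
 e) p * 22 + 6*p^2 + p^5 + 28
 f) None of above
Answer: c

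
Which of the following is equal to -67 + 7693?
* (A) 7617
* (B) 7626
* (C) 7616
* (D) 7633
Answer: B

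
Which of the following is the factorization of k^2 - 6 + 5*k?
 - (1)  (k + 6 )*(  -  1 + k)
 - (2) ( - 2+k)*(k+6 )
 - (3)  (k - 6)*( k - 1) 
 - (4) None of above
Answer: 1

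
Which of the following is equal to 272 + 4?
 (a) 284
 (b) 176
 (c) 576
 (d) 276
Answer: d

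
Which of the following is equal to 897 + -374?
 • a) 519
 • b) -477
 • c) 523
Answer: c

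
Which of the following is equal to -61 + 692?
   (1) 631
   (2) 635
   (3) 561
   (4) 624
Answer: 1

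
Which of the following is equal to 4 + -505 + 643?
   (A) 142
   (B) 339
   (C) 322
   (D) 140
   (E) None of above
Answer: A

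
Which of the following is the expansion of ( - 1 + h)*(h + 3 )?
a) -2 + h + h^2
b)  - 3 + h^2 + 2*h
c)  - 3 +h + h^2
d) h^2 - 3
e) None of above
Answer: b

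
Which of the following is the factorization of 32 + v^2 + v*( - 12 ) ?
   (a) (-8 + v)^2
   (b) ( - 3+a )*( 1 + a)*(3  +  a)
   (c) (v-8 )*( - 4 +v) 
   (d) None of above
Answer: c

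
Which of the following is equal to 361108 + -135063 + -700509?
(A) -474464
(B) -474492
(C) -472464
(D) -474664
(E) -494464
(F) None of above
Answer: A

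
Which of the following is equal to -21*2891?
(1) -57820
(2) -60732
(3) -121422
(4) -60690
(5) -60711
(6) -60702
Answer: 5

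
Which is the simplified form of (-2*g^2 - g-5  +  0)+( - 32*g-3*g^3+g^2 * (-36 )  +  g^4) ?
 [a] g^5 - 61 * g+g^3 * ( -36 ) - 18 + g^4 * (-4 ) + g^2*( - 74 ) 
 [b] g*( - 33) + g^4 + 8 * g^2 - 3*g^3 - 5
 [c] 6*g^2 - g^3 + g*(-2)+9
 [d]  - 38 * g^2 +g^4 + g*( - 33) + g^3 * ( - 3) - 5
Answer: d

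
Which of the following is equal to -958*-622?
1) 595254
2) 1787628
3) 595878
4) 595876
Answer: 4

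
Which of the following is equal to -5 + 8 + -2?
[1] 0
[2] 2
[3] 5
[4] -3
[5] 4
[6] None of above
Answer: 6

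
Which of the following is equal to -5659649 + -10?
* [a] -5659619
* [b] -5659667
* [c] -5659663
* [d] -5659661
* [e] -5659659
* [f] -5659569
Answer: e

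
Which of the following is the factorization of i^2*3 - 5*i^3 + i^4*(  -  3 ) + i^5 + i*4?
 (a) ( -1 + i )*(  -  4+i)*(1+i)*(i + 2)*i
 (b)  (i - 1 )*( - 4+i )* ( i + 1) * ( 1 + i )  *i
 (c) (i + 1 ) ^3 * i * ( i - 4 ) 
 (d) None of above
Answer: b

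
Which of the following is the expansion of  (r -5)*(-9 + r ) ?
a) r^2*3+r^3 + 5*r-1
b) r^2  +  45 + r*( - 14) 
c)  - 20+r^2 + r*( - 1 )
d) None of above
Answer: b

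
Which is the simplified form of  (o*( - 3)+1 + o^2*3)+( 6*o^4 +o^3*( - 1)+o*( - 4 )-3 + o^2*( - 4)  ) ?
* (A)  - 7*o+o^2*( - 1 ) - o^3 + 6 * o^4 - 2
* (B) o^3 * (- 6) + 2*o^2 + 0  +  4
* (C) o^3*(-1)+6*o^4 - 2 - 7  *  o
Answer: A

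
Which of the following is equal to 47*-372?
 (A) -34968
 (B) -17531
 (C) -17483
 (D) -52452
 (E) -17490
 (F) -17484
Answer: F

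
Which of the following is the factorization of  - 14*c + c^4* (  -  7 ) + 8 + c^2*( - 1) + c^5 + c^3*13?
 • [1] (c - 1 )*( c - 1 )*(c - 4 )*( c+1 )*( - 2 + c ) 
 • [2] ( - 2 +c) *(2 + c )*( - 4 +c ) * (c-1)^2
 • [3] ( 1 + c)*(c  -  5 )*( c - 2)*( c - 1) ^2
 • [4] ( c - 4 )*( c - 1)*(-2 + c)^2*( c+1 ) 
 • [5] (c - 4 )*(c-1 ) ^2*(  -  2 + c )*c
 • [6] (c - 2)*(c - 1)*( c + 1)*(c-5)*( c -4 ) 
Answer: 1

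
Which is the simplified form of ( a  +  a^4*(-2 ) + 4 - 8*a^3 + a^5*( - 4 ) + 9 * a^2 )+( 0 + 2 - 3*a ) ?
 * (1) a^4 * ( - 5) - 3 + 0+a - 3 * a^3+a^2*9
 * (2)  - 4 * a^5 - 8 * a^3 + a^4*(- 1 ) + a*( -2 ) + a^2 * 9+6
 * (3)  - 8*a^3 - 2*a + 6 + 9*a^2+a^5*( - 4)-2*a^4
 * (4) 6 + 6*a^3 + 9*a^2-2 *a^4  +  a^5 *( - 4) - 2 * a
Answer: 3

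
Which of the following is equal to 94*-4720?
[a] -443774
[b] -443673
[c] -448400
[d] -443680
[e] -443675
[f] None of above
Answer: d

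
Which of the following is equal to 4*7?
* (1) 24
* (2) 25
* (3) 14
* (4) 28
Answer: 4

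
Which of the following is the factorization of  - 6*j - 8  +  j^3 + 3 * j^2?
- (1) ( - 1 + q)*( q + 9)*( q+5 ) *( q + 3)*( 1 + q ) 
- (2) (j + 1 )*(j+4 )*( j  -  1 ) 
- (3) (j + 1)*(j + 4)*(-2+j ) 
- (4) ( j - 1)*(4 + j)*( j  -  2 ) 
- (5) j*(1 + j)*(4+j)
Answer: 3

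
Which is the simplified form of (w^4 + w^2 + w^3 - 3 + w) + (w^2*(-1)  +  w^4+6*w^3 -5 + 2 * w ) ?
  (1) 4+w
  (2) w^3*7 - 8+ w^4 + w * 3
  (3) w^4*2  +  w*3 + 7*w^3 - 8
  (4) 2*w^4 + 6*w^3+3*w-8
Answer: 3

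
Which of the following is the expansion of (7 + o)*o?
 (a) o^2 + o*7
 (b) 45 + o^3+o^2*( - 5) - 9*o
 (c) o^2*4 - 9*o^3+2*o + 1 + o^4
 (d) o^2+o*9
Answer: a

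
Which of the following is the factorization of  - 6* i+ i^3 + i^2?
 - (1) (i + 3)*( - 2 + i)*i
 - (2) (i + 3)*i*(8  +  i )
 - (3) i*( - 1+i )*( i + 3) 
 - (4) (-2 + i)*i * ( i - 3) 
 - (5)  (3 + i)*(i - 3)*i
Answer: 1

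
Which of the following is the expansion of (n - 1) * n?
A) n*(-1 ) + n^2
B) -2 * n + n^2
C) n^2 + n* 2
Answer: A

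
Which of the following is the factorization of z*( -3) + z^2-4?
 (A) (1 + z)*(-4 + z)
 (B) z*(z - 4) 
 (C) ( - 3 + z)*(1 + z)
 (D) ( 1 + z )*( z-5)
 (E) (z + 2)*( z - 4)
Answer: A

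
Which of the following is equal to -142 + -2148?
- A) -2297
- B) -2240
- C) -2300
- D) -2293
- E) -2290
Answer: E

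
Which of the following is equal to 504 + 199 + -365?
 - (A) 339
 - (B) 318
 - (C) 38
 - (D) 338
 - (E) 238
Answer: D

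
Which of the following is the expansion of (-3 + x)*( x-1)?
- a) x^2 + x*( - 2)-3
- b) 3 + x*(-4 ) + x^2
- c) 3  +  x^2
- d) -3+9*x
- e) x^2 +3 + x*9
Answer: b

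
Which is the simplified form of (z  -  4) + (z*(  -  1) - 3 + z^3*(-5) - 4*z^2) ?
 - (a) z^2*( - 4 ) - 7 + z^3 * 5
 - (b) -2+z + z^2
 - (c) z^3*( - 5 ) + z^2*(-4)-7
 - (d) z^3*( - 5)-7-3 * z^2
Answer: c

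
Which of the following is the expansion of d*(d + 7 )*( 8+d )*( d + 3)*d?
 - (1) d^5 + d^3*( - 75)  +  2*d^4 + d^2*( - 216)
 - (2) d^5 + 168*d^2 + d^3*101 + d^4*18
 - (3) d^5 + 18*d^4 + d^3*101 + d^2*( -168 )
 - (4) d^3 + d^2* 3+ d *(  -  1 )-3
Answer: 2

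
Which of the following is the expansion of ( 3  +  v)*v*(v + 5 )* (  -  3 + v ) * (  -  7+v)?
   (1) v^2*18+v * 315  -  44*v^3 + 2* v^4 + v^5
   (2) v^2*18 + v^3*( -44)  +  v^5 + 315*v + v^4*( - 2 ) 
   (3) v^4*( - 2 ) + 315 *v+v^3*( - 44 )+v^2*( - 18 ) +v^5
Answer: 2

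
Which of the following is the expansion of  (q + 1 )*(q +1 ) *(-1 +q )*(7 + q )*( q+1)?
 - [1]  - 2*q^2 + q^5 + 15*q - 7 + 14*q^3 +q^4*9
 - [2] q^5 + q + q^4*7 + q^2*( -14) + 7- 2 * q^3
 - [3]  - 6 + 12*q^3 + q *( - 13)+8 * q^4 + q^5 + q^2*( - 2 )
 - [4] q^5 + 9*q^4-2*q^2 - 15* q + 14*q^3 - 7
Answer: 4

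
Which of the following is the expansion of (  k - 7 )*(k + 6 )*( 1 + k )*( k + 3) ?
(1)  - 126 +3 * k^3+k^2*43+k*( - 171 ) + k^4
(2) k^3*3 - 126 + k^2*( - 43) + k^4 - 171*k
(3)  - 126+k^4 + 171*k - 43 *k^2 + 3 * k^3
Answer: 2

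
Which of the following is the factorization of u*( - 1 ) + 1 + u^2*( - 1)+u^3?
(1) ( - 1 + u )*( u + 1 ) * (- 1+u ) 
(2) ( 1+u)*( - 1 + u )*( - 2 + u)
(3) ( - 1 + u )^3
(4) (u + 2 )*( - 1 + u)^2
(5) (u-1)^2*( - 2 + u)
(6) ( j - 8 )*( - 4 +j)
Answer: 1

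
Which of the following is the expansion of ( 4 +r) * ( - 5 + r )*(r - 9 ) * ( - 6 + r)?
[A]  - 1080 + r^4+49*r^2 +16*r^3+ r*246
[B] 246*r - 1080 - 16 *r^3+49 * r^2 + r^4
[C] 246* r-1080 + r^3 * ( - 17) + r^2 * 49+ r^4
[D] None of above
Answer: B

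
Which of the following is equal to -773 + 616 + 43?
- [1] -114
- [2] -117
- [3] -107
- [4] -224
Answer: 1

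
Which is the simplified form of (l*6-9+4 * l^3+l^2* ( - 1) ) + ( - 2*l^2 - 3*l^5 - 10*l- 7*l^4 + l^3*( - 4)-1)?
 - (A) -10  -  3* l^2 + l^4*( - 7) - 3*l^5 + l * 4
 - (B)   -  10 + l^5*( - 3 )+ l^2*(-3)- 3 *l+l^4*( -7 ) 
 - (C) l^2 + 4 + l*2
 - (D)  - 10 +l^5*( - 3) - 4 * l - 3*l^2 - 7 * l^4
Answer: D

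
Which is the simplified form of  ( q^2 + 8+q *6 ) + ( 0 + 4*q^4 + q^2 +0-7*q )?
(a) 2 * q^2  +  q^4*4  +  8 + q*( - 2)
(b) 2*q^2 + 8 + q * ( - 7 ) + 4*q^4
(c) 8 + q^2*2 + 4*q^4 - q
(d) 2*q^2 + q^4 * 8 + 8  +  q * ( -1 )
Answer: c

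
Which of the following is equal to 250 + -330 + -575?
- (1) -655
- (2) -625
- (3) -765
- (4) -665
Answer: 1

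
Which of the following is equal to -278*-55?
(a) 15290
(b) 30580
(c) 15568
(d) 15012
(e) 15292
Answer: a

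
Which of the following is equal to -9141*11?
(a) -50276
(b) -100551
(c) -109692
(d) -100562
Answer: b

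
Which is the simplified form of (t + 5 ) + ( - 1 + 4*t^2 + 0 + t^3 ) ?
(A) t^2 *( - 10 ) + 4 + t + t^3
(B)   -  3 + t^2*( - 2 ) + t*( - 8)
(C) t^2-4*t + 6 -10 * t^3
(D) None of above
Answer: D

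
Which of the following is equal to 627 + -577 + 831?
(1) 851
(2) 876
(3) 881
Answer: 3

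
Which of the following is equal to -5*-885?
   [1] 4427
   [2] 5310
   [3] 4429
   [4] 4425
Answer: 4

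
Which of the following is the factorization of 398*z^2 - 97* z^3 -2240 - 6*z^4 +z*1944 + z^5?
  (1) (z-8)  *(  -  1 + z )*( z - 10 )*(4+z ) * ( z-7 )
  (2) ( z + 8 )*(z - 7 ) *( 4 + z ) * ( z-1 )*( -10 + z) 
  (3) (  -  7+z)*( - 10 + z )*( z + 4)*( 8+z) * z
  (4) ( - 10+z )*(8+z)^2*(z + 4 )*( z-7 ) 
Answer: 2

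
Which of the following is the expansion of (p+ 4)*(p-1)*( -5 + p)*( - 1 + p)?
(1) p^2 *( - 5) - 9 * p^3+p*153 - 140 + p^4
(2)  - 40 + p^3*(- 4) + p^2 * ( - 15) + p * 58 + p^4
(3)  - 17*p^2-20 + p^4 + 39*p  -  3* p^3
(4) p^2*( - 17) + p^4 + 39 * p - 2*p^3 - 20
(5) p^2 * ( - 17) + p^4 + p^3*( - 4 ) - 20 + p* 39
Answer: 3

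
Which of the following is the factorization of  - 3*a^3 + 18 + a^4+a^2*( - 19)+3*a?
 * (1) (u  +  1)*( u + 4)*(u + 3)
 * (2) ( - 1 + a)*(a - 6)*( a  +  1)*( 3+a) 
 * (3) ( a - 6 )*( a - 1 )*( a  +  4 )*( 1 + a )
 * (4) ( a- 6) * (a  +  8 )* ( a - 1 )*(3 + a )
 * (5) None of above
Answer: 2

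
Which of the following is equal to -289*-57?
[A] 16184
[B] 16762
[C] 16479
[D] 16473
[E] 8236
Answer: D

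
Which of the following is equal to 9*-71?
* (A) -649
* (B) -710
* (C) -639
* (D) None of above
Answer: C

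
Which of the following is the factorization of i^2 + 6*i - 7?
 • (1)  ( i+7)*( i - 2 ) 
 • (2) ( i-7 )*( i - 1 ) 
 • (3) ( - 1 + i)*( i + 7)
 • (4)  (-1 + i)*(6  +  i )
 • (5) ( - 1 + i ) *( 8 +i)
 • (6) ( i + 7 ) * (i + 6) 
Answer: 3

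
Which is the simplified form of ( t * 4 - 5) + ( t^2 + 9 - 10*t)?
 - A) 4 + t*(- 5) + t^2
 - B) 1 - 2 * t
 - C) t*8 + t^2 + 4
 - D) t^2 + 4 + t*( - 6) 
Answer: D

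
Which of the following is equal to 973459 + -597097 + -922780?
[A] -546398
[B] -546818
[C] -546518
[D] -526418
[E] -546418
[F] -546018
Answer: E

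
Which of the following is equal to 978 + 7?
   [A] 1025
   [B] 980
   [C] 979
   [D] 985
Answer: D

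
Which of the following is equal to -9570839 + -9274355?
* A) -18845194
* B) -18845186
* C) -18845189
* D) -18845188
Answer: A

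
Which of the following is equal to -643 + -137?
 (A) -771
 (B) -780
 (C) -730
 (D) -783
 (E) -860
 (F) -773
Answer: B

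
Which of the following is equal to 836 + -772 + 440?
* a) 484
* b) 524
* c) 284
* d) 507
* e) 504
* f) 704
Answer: e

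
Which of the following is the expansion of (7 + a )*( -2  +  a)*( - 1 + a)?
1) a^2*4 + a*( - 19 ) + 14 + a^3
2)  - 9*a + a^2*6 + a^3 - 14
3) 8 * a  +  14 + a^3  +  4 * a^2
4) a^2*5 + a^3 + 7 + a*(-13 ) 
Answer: 1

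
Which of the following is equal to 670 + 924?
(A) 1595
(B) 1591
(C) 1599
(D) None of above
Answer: D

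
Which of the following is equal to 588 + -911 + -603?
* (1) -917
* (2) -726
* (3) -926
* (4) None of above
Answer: 3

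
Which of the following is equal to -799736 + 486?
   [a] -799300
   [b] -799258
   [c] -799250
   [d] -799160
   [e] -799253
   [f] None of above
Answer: c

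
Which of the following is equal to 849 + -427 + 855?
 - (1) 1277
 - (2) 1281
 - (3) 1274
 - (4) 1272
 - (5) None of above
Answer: 1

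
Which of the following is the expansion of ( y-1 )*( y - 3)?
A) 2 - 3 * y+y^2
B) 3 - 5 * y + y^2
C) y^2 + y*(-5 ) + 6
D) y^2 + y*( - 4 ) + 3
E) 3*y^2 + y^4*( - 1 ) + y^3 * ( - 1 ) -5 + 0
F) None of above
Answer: D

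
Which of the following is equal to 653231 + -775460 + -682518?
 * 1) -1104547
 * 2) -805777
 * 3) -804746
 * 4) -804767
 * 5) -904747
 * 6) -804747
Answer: 6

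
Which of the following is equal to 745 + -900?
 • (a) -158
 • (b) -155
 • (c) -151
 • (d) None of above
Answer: b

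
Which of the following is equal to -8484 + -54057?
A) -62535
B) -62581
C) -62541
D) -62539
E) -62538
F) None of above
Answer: C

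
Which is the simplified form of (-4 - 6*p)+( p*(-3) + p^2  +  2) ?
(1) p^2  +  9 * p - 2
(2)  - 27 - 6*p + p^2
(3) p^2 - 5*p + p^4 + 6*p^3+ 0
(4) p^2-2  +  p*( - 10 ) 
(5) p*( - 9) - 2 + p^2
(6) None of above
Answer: 5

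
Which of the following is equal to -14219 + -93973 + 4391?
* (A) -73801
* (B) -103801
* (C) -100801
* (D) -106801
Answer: B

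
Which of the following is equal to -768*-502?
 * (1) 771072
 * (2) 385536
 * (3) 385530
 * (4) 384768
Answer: 2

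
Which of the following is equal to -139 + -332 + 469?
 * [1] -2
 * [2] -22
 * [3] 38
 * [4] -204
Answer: 1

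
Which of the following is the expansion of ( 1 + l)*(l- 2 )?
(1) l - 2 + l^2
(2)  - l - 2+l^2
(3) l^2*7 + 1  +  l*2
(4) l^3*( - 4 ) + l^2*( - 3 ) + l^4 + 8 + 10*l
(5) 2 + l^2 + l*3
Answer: 2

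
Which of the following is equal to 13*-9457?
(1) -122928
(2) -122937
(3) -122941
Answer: 3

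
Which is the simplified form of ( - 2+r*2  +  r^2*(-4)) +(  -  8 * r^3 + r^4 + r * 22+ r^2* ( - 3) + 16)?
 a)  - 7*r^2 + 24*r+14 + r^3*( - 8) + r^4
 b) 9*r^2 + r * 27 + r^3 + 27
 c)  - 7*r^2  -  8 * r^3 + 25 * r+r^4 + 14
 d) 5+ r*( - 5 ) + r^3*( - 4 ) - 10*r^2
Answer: a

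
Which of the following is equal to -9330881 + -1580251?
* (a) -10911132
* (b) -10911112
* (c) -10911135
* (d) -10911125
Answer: a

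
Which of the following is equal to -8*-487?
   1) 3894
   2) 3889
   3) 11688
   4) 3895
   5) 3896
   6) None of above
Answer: 5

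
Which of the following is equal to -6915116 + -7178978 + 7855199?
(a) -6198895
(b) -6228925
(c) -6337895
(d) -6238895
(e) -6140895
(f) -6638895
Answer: d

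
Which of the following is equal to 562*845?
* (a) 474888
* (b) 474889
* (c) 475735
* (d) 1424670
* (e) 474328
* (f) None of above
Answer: f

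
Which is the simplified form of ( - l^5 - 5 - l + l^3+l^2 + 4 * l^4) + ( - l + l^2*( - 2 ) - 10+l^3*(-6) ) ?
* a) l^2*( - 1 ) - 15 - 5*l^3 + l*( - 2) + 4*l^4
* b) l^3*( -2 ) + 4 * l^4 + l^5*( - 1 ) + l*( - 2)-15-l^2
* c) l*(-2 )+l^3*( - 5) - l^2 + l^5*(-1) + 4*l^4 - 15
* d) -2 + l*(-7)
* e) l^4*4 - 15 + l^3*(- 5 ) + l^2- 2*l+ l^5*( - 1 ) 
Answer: c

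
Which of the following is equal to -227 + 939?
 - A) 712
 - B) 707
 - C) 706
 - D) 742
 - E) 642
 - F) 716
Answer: A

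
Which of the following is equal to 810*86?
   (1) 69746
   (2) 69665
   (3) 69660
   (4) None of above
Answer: 3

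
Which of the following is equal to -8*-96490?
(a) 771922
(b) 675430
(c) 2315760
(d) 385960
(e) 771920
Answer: e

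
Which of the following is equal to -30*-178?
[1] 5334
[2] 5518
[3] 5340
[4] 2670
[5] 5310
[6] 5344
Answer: 3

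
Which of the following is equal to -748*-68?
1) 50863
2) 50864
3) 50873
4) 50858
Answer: 2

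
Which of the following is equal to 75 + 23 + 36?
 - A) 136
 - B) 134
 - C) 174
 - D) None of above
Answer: B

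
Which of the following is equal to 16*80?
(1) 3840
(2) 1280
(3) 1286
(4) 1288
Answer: 2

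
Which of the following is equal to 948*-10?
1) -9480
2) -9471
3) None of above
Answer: 1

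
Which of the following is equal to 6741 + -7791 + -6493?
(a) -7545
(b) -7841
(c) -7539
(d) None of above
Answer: d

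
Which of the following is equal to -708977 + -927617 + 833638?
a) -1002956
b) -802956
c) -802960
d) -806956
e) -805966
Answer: b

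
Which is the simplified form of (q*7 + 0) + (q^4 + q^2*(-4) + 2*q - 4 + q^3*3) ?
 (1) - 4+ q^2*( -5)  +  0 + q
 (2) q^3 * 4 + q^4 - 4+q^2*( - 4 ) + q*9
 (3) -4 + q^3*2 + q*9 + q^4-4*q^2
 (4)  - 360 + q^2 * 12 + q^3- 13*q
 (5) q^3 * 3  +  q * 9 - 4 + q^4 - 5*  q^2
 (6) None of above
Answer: 6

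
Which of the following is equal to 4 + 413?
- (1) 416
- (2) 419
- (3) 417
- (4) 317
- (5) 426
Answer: 3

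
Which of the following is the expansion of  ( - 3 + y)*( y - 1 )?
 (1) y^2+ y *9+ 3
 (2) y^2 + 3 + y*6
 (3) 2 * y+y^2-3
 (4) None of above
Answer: 4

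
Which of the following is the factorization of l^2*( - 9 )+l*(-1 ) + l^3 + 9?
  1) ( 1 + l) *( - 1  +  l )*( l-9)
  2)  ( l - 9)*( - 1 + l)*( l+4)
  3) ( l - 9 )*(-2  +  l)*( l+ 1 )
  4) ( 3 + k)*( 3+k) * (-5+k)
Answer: 1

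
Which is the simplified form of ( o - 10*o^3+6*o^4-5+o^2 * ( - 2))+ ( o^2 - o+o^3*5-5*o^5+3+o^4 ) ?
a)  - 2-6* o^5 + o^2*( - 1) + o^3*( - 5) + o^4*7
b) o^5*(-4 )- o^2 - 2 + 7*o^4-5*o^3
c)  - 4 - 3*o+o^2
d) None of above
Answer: d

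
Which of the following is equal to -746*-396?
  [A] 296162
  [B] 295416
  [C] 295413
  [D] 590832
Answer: B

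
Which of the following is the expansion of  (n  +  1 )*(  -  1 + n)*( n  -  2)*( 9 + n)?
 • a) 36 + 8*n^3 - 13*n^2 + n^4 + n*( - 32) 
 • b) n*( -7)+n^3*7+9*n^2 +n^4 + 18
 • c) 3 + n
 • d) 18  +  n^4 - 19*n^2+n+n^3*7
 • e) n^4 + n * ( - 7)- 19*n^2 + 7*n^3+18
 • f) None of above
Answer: e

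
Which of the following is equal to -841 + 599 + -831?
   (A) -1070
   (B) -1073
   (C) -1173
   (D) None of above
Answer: B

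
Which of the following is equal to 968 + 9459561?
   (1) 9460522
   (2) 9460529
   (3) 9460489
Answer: 2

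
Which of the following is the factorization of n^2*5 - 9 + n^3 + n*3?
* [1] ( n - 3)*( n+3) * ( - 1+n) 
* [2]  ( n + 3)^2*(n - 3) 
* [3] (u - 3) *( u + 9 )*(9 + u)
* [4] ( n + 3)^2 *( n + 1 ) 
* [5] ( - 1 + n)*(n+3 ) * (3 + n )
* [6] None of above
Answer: 5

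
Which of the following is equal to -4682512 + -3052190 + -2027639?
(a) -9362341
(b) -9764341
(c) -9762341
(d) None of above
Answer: c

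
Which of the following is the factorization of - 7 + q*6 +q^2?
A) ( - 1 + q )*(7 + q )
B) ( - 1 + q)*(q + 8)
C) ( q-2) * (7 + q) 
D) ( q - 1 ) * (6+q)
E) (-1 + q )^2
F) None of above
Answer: A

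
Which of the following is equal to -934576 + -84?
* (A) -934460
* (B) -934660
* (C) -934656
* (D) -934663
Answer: B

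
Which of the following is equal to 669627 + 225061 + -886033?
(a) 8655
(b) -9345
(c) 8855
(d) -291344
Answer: a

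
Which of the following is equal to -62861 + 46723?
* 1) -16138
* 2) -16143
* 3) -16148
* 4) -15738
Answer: 1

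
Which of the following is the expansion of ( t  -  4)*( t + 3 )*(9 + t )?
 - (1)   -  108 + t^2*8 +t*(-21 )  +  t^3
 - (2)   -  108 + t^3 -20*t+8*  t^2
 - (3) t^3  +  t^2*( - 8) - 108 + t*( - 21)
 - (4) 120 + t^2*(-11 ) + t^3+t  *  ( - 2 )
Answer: 1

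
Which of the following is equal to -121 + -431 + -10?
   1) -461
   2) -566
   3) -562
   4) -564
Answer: 3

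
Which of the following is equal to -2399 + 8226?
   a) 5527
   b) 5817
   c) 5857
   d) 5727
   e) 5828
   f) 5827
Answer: f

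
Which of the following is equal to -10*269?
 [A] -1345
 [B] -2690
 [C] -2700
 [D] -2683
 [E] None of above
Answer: B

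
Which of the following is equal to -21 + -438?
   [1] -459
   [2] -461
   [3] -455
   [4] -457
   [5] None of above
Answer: 1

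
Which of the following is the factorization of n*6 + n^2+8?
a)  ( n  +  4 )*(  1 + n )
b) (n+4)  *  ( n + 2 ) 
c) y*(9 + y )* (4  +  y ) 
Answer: b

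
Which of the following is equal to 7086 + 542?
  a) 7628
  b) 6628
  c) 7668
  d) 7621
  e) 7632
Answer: a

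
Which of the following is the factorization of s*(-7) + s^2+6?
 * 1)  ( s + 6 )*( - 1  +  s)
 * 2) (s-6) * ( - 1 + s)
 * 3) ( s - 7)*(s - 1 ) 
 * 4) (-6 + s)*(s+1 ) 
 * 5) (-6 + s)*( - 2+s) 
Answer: 2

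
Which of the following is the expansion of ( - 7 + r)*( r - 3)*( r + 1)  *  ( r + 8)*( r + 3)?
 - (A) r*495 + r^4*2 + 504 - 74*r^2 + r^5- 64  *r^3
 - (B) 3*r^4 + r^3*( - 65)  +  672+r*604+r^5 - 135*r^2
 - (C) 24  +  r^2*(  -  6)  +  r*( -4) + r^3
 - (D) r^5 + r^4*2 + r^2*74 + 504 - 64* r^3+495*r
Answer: A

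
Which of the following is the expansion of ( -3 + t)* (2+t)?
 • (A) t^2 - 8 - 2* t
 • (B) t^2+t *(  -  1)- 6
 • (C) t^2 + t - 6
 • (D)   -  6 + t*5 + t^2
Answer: B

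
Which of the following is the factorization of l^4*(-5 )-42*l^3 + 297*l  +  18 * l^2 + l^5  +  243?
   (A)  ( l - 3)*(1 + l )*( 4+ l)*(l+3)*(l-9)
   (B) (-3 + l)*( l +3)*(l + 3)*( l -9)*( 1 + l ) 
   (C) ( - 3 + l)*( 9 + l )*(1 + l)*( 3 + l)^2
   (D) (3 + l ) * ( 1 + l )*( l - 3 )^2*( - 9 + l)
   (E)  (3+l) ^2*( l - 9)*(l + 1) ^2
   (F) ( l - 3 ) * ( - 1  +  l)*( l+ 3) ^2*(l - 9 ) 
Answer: B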